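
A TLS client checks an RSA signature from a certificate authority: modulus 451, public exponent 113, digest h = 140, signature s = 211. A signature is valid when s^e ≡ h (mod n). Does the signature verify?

verifies

s^2 ≡ 211^2 = 44521 ≡ 323
s^4 ≡ 323^2 = 104329 ≡ 148
s^8 ≡ 148^2 = 21904 ≡ 256
s^16 ≡ 256^2 = 65536 ≡ 141
s^32 ≡ 141^2 = 19881 ≡ 37
s^64 ≡ 37^2 = 1369 ≡ 16
113 = 64 + 32 + 16 + 1, so s^113 ≡ 16·37·141·211 ≡ 140 (mod 451)
Since 140 equals the digest 140, verification succeeds.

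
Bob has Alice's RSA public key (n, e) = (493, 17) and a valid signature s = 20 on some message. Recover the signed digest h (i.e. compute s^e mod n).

s^17 mod 493 = 54

54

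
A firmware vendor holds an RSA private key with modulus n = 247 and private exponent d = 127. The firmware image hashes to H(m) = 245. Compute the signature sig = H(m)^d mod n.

93

(H(m))^2 ≡ 245^2 = 60025 ≡ 4
(H(m))^4 ≡ 4^2 = 16
(H(m))^8 ≡ 16^2 = 256 ≡ 9
(H(m))^16 ≡ 9^2 = 81
(H(m))^32 ≡ 81^2 = 6561 ≡ 139
(H(m))^64 ≡ 139^2 = 19321 ≡ 55
127 = 64 + 32 + 16 + 8 + 4 + 2 + 1, so (H(m))^127 ≡ 55·139·81·9·16·4·245 ≡ 93 (mod 247)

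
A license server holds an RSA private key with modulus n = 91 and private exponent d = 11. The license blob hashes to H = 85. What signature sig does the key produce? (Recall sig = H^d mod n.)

15

Squares mod 91: H^1≡85, H^2≡36, H^4≡22, H^8≡29
11 = 8 + 2 + 1, so H^11 ≡ 29·36·85 ≡ 15 (mod 91)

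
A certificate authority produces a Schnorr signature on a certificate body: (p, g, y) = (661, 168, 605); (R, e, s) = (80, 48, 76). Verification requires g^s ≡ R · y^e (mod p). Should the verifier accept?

reject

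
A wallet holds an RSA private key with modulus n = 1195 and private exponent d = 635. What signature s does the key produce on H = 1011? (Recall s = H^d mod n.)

H^2 ≡ 1011^2 = 1022121 ≡ 396
H^4 ≡ 396^2 = 156816 ≡ 271
H^8 ≡ 271^2 = 73441 ≡ 546
H^16 ≡ 546^2 = 298116 ≡ 561
H^32 ≡ 561^2 = 314721 ≡ 436
H^64 ≡ 436^2 = 190096 ≡ 91
H^128 ≡ 91^2 = 8281 ≡ 1111
H^256 ≡ 1111^2 = 1234321 ≡ 1081
H^512 ≡ 1081^2 = 1168561 ≡ 1046
635 = 512 + 64 + 32 + 16 + 8 + 2 + 1, so H^635 ≡ 1046·91·436·561·546·396·1011 ≡ 251 (mod 1195)

251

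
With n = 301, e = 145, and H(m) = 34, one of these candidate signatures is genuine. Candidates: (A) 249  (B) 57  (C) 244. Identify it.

C

Candidate A: 249^145 mod 301 = 284
Candidate B: 57^145 mod 301 = 267
Candidate C: 244^145 mod 301 = 34
  → matches H(m) = 34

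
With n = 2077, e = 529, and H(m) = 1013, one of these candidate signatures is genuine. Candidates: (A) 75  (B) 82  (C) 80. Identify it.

Candidate A: Squares mod 2077: 75^1≡75, 75^2≡1471, 75^4≡1684, 75^8≡751, 75^16≡1134, 75^32≡293, 75^64≡692, 75^128≡1154, 75^256≡359, 75^512≡107; 529 = 512 + 16 + 1, so 75^529 ≡ 107·1134·75 ≡ 1013 (mod 2077)
  → matches H(m) = 1013
Candidate B: Squares mod 2077: 82^1≡82, 82^2≡493, 82^4≡40, 82^8≡1600, 82^16≡1136, 82^32≡679, 82^64≡2024, 82^128≡732, 82^256≡2035, 82^512≡1764; 529 = 512 + 16 + 1, so 82^529 ≡ 1764·1136·82 ≡ 350 (mod 2077)
Candidate C: Squares mod 2077: 80^1≡80, 80^2≡169, 80^4≡1560, 80^8≡1433, 80^16≡1413, 80^32≡572, 80^64≡1095, 80^128≡596, 80^256≡49, 80^512≡324; 529 = 512 + 16 + 1, so 80^529 ≡ 324·1413·80 ≡ 1219 (mod 2077)

A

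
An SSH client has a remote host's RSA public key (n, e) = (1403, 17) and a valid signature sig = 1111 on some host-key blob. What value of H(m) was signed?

sig^2 ≡ 1111^2 = 1234321 ≡ 1084
sig^4 ≡ 1084^2 = 1175056 ≡ 745
sig^8 ≡ 745^2 = 555025 ≡ 840
sig^16 ≡ 840^2 = 705600 ≡ 1294
17 = 16 + 1, so sig^17 ≡ 1294·1111 ≡ 962 (mod 1403)

962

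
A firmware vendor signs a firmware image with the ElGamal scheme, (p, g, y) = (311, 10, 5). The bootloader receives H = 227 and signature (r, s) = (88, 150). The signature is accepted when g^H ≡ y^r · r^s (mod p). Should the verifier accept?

reject

Left side g^H mod p:
10^2 = 100
10^4 ≡ 100^2 = 10000 ≡ 48
10^8 ≡ 48^2 = 2304 ≡ 127
10^16 ≡ 127^2 = 16129 ≡ 268
10^32 ≡ 268^2 = 71824 ≡ 294
10^64 ≡ 294^2 = 86436 ≡ 289
10^128 ≡ 289^2 = 83521 ≡ 173
227 = 128 + 64 + 32 + 2 + 1, so 10^227 ≡ 173·289·294·100·10 ≡ 5 (mod 311)
Right side y^r · r^s mod p:
5^2 = 25
5^4 ≡ 25^2 = 625 ≡ 3
5^8 ≡ 3^2 = 9
5^16 ≡ 9^2 = 81
5^32 ≡ 81^2 = 6561 ≡ 30
5^64 ≡ 30^2 = 900 ≡ 278
88 = 64 + 16 + 8, so 5^88 ≡ 278·81·9 ≡ 201 (mod 311)
88^2 = 7744 ≡ 280
88^4 ≡ 280^2 = 78400 ≡ 28
88^8 ≡ 28^2 = 784 ≡ 162
88^16 ≡ 162^2 = 26244 ≡ 120
88^32 ≡ 120^2 = 14400 ≡ 94
88^64 ≡ 94^2 = 8836 ≡ 128
88^128 ≡ 128^2 = 16384 ≡ 212
150 = 128 + 16 + 4 + 2, so 88^150 ≡ 212·120·28·280 ≡ 13 (mod 311)
201·13 = 2613 ≡ 125 (mod 311)
5 ≠ 125, so verification fails.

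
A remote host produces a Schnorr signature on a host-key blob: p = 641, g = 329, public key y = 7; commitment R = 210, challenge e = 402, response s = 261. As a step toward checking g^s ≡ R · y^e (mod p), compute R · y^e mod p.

Squares mod 641: 7^1≡7, 7^2≡49, 7^4≡478, 7^8≡288, 7^16≡255, 7^32≡284, 7^64≡531, 7^128≡562, 7^256≡472
402 = 256 + 128 + 16 + 2, so 7^402 ≡ 472·562·255·49 ≡ 495 (mod 641)
R · y^e ≡ 210·495 = 103950 ≡ 108 (mod 641)

108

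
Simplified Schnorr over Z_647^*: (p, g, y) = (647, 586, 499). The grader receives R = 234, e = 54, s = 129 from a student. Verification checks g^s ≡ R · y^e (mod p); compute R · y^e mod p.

100

Squares mod 647: 499^1≡499, 499^2≡553, 499^4≡425, 499^8≡112, 499^16≡251, 499^32≡242
54 = 32 + 16 + 4 + 2, so 499^54 ≡ 242·251·425·553 ≡ 476 (mod 647)
R · y^e ≡ 234·476 = 111384 ≡ 100 (mod 647)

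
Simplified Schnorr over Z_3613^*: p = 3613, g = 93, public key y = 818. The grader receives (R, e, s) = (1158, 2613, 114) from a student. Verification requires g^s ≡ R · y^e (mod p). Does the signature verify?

does not verify

g^s mod p:
Squares mod 3613: 93^1≡93, 93^2≡1423, 93^4≡1649, 93^8≡2225, 93^16≡815, 93^32≡3046, 93^64≡3545
114 = 64 + 32 + 16 + 2, so 93^114 ≡ 3545·3046·815·1423 ≡ 719 (mod 3613)
R · y^e mod p:
Squares mod 3613: 818^1≡818, 818^2≡719, 818^4≡302, 818^8≡879, 818^16≡3072, 818^32≡28, 818^64≡784, 818^128≡446, 818^256≡201, 818^512≡658, 818^1024≡3017, 818^2048≡1142
2613 = 2048 + 512 + 32 + 16 + 4 + 1, so 818^2613 ≡ 1142·658·28·3072·302·818 ≡ 1226 (mod 3613)
1158·1226 = 1419708 ≡ 3412 (mod 3613)
719 ≠ 3412; the check fails.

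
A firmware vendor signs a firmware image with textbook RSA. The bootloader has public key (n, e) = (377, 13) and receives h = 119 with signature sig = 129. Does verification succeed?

sig^2 ≡ 129^2 = 16641 ≡ 53
sig^4 ≡ 53^2 = 2809 ≡ 170
sig^8 ≡ 170^2 = 28900 ≡ 248
13 = 8 + 4 + 1, so sig^13 ≡ 248·170·129 ≡ 38 (mod 377)
The recovered value 38 does not match the digest 119.

fails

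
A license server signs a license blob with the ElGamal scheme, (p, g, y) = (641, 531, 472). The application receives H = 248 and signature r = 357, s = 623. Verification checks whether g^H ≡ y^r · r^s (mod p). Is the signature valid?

invalid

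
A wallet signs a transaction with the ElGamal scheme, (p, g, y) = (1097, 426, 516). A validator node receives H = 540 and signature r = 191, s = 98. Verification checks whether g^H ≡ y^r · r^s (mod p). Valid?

yes

Left side g^H mod p:
Squares mod 1097: 426^1≡426, 426^2≡471, 426^4≡247, 426^8≡674, 426^16≡118, 426^32≡760, 426^64≡578, 426^128≡596, 426^256≡885, 426^512≡1064
540 = 512 + 16 + 8 + 4, so 426^540 ≡ 1064·118·674·247 ≡ 236 (mod 1097)
Right side y^r · r^s mod p:
Squares mod 1097: 516^1≡516, 516^2≡782, 516^4≡495, 516^8≡394, 516^16≡559, 516^32≡933, 516^64≡568, 516^128≡106
191 = 128 + 32 + 16 + 8 + 4 + 2 + 1, so 516^191 ≡ 106·933·559·394·495·782·516 ≡ 814 (mod 1097)
Squares mod 1097: 191^1≡191, 191^2≡280, 191^4≡513, 191^8≡986, 191^16≡254, 191^32≡890, 191^64≡66
98 = 64 + 32 + 2, so 191^98 ≡ 66·890·280 ≡ 976 (mod 1097)
814·976 = 794464 ≡ 236 (mod 1097)
236 ≡ 236 (mod 1097), so the signature is genuine.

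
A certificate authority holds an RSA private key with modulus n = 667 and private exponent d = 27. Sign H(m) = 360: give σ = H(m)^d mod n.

191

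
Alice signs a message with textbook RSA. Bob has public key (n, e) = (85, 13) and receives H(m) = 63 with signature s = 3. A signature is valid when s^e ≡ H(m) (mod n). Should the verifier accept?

Squares mod 85: s^1≡3, s^2≡9, s^4≡81, s^8≡16
13 = 8 + 4 + 1, so s^13 ≡ 16·81·3 ≡ 63 (mod 85)
s^13 mod 85 = 63 matches H(m).

accept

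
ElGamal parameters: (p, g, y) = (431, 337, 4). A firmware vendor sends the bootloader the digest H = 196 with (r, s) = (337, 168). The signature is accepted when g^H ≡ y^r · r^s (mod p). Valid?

yes

Left side g^H mod p:
Squares mod 431: 337^1≡337, 337^2≡216, 337^4≡108, 337^8≡27, 337^16≡298, 337^32≡18, 337^64≡324, 337^128≡243
196 = 128 + 64 + 4, so 337^196 ≡ 243·324·108 ≡ 288 (mod 431)
Right side y^r · r^s mod p:
Squares mod 431: 4^1≡4, 4^2≡16, 4^4≡256, 4^8≡24, 4^16≡145, 4^32≡337, 4^64≡216, 4^128≡108, 4^256≡27
337 = 256 + 64 + 16 + 1, so 4^337 ≡ 27·216·145·4 ≡ 72 (mod 431)
Squares mod 431: 337^1≡337, 337^2≡216, 337^4≡108, 337^8≡27, 337^16≡298, 337^32≡18, 337^64≡324, 337^128≡243
168 = 128 + 32 + 8, so 337^168 ≡ 243·18·27 ≡ 4 (mod 431)
72·4 = 288 ≡ 288 (mod 431)
288 ≡ 288 (mod 431), so the signature is genuine.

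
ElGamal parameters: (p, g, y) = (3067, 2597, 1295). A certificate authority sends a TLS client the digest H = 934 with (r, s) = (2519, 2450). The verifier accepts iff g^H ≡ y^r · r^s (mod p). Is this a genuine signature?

Left side g^H mod p:
Squares mod 3067: 2597^1≡2597, 2597^2≡76, 2597^4≡2709, 2597^8≡2417, 2597^16≡2321, 2597^32≡1389, 2597^64≡178, 2597^128≡1014, 2597^256≡751, 2597^512≡2740
934 = 512 + 256 + 128 + 32 + 4 + 2, so 2597^934 ≡ 2740·751·1014·1389·2709·76 ≡ 1161 (mod 3067)
Right side y^r · r^s mod p:
Squares mod 3067: 1295^1≡1295, 1295^2≡2443, 1295^4≡2934, 1295^8≡2354, 1295^16≡2314, 1295^32≡2681, 1295^64≡1780, 1295^128≡189, 1295^256≡1984, 1295^512≡1295, 1295^1024≡2443, 1295^2048≡2934
2519 = 2048 + 256 + 128 + 64 + 16 + 4 + 2 + 1, so 1295^2519 ≡ 2934·1984·189·1780·2314·2934·2443·1295 ≡ 291 (mod 3067)
Squares mod 3067: 2519^1≡2519, 2519^2≡2805, 2519^4≡1170, 2519^8≡1018, 2519^16≡2745, 2519^32≡2473, 2519^64≡131, 2519^128≡1826, 2519^256≡447, 2519^512≡454, 2519^1024≡627, 2519^2048≡553
2450 = 2048 + 256 + 128 + 16 + 2, so 2519^2450 ≡ 553·447·1826·2745·2805 ≡ 1950 (mod 3067)
291·1950 = 567450 ≡ 55 (mod 3067)
1161 ≠ 55, so verification fails.

forged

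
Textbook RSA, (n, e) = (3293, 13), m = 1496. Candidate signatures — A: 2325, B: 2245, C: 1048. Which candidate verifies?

C

Candidate A: Squares mod 3293: 2325^1≡2325, 2325^2≡1812, 2325^4≡223, 2325^8≡334; 13 = 8 + 4 + 1, so 2325^13 ≡ 334·223·2325 ≡ 1659 (mod 3293)
Candidate B: Squares mod 3293: 2245^1≡2245, 2245^2≡1735, 2245^4≡423, 2245^8≡1107; 13 = 8 + 4 + 1, so 2245^13 ≡ 1107·423·2245 ≡ 1797 (mod 3293)
Candidate C: Squares mod 3293: 1048^1≡1048, 1048^2≡1735, 1048^4≡423, 1048^8≡1107; 13 = 8 + 4 + 1, so 1048^13 ≡ 1107·423·1048 ≡ 1496 (mod 3293)
  → matches m = 1496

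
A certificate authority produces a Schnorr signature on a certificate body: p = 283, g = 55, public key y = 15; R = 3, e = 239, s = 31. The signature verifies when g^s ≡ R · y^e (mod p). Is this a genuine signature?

genuine

g^s mod p:
Squares mod 283: 55^1≡55, 55^2≡195, 55^4≡103, 55^8≡138, 55^16≡83
31 = 16 + 8 + 4 + 2 + 1, so 55^31 ≡ 83·138·103·195·55 ≡ 187 (mod 283)
R · y^e mod p:
Squares mod 283: 15^1≡15, 15^2≡225, 15^4≡251, 15^8≡175, 15^16≡61, 15^32≡42, 15^64≡66, 15^128≡111
239 = 128 + 64 + 32 + 8 + 4 + 2 + 1, so 15^239 ≡ 111·66·42·175·251·225·15 ≡ 251 (mod 283)
3·251 = 753 ≡ 187 (mod 283)
187 ≡ 187 (mod 283); signature holds.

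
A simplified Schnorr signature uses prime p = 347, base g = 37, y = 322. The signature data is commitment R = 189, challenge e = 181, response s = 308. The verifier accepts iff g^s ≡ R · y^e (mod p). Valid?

g^s mod p:
Squares mod 347: 37^1≡37, 37^2≡328, 37^4≡14, 37^8≡196, 37^16≡246, 37^32≡138, 37^64≡306, 37^128≡293, 37^256≡140
308 = 256 + 32 + 16 + 4, so 37^308 ≡ 140·138·246·14 ≡ 136 (mod 347)
R · y^e mod p:
Squares mod 347: 322^1≡322, 322^2≡278, 322^4≡250, 322^8≡40, 322^16≡212, 322^32≡181, 322^64≡143, 322^128≡323
181 = 128 + 32 + 16 + 4 + 1, so 322^181 ≡ 323·181·212·250·322 ≡ 307 (mod 347)
189·307 = 58023 ≡ 74 (mod 347)
136 ≠ 74; the check fails.

no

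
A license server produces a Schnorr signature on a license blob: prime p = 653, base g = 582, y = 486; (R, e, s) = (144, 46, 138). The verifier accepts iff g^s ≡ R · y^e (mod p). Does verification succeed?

g^s mod p:
Squares mod 653: 582^1≡582, 582^2≡470, 582^4≡186, 582^8≡640, 582^16≡169, 582^32≡482, 582^64≡509, 582^128≡493
138 = 128 + 8 + 2, so 582^138 ≡ 493·640·470 ≡ 59 (mod 653)
R · y^e mod p:
Squares mod 653: 486^1≡486, 486^2≡463, 486^4≡185, 486^8≡269, 486^16≡531, 486^32≡518
46 = 32 + 8 + 4 + 2, so 486^46 ≡ 518·269·185·463 ≡ 257 (mod 653)
144·257 = 37008 ≡ 440 (mod 653)
59 ≠ 440; the check fails.

fails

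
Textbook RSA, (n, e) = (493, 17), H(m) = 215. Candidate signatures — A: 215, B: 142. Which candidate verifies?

A

Candidate A: 215^17 mod 493 = 215
  → matches H(m) = 215
Candidate B: 142^17 mod 493 = 346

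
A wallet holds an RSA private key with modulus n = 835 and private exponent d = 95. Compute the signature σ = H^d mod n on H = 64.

Squares mod 835: H^1≡64, H^2≡756, H^4≡396, H^8≡671, H^16≡176, H^32≡81, H^64≡716
95 = 64 + 16 + 8 + 4 + 2 + 1, so H^95 ≡ 716·176·671·396·756·64 ≡ 19 (mod 835)

19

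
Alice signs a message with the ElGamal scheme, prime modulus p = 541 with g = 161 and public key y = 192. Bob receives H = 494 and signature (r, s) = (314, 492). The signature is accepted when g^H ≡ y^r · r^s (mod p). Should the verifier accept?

accept

Left side g^H mod p:
161^494 mod 541 = 16
Right side y^r · r^s mod p:
192^314 mod 541 = 243
314^492 mod 541 = 265
243·265 = 64395 ≡ 16 (mod 541)
16 ≡ 16 (mod 541), so the signature is genuine.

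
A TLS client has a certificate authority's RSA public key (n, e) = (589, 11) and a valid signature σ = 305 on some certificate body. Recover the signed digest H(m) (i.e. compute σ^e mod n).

σ^2 ≡ 305^2 = 93025 ≡ 552
σ^4 ≡ 552^2 = 304704 ≡ 191
σ^8 ≡ 191^2 = 36481 ≡ 552
11 = 8 + 2 + 1, so σ^11 ≡ 552·552·305 ≡ 533 (mod 589)

533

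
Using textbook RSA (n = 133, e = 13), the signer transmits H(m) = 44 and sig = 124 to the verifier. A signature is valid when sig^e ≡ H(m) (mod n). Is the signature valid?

sig^2 ≡ 124^2 = 15376 ≡ 81
sig^4 ≡ 81^2 = 6561 ≡ 44
sig^8 ≡ 44^2 = 1936 ≡ 74
13 = 8 + 4 + 1, so sig^13 ≡ 74·44·124 ≡ 89 (mod 133)
The recovered value 89 does not match the digest 44.

invalid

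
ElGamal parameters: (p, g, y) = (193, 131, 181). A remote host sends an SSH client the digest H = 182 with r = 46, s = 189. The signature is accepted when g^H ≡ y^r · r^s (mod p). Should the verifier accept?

reject

Left side g^H mod p:
131^182 mod 193 = 55
Right side y^r · r^s mod p:
181^46 mod 193 = 63
46^189 mod 193 = 190
63·190 = 11970 ≡ 4 (mod 193)
55 ≠ 4, so verification fails.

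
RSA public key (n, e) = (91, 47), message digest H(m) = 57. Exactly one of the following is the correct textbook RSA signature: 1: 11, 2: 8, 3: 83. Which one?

2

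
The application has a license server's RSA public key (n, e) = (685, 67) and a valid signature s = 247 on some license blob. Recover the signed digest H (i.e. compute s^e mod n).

203

s^2 ≡ 247^2 = 61009 ≡ 44
s^4 ≡ 44^2 = 1936 ≡ 566
s^8 ≡ 566^2 = 320356 ≡ 461
s^16 ≡ 461^2 = 212521 ≡ 171
s^32 ≡ 171^2 = 29241 ≡ 471
s^64 ≡ 471^2 = 221841 ≡ 586
67 = 64 + 2 + 1, so s^67 ≡ 586·44·247 ≡ 203 (mod 685)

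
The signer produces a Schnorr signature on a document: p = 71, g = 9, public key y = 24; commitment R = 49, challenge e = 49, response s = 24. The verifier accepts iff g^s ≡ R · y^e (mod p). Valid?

yes

g^s mod p:
9^2 = 81 ≡ 10
9^4 ≡ 10^2 = 100 ≡ 29
9^8 ≡ 29^2 = 841 ≡ 60
9^16 ≡ 60^2 = 3600 ≡ 50
24 = 16 + 8, so 9^24 ≡ 50·60 ≡ 18 (mod 71)
R · y^e mod p:
24^2 = 576 ≡ 8
24^4 ≡ 8^2 = 64
24^8 ≡ 64^2 = 4096 ≡ 49
24^16 ≡ 49^2 = 2401 ≡ 58
24^32 ≡ 58^2 = 3364 ≡ 27
49 = 32 + 16 + 1, so 24^49 ≡ 27·58·24 ≡ 25 (mod 71)
49·25 = 1225 ≡ 18 (mod 71)
18 ≡ 18 (mod 71); signature holds.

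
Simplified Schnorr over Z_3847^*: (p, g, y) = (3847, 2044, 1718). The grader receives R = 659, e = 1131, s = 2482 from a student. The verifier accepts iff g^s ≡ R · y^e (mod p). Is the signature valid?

g^s mod p:
2044^2 = 4177936 ≡ 94
2044^4 ≡ 94^2 = 8836 ≡ 1142
2044^8 ≡ 1142^2 = 1304164 ≡ 31
2044^16 ≡ 31^2 = 961
2044^32 ≡ 961^2 = 923521 ≡ 241
2044^64 ≡ 241^2 = 58081 ≡ 376
2044^128 ≡ 376^2 = 141376 ≡ 2884
2044^256 ≡ 2884^2 = 8317456 ≡ 242
2044^512 ≡ 242^2 = 58564 ≡ 859
2044^1024 ≡ 859^2 = 737881 ≡ 3104
2044^2048 ≡ 3104^2 = 9634816 ≡ 1928
2482 = 2048 + 256 + 128 + 32 + 16 + 2, so 2044^2482 ≡ 1928·242·2884·241·961·94 ≡ 635 (mod 3847)
R · y^e mod p:
1718^2 = 2951524 ≡ 875
1718^4 ≡ 875^2 = 765625 ≡ 72
1718^8 ≡ 72^2 = 5184 ≡ 1337
1718^16 ≡ 1337^2 = 1787569 ≡ 2561
1718^32 ≡ 2561^2 = 6558721 ≡ 3433
1718^64 ≡ 3433^2 = 11785489 ≡ 2128
1718^128 ≡ 2128^2 = 4528384 ≡ 465
1718^256 ≡ 465^2 = 216225 ≡ 793
1718^512 ≡ 793^2 = 628849 ≡ 1788
1718^1024 ≡ 1788^2 = 3196944 ≡ 87
1131 = 1024 + 64 + 32 + 8 + 2 + 1, so 1718^1131 ≡ 87·2128·3433·1337·875·1718 ≡ 503 (mod 3847)
659·503 = 331477 ≡ 635 (mod 3847)
635 ≡ 635 (mod 3847); signature holds.

valid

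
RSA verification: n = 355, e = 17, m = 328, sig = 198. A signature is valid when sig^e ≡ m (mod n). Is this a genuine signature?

sig^2 ≡ 198^2 = 39204 ≡ 154
sig^4 ≡ 154^2 = 23716 ≡ 286
sig^8 ≡ 286^2 = 81796 ≡ 146
sig^16 ≡ 146^2 = 21316 ≡ 16
17 = 16 + 1, so sig^17 ≡ 16·198 ≡ 328 (mod 355)
sig^17 mod 355 = 328 matches m.

genuine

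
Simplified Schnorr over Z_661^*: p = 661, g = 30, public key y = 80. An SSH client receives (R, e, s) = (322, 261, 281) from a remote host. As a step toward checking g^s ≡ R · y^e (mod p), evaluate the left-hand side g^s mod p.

571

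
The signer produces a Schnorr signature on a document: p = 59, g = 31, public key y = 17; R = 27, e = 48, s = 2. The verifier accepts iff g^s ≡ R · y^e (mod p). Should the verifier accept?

g^s mod p:
31^2 = 961 ≡ 17
R · y^e mod p:
17^2 = 289 ≡ 53
17^4 ≡ 53^2 = 2809 ≡ 36
17^8 ≡ 36^2 = 1296 ≡ 57
17^16 ≡ 57^2 = 3249 ≡ 4
17^32 ≡ 4^2 = 16
48 = 32 + 16, so 17^48 ≡ 16·4 ≡ 5 (mod 59)
27·5 = 135 ≡ 17 (mod 59)
17 ≡ 17 (mod 59); signature holds.

accept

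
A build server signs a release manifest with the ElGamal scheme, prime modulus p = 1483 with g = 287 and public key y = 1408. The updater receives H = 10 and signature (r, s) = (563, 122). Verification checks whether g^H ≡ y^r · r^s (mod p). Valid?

Left side g^H mod p:
287^10 mod 1483 = 1182
Right side y^r · r^s mod p:
1408^563 mod 1483 = 498
563^122 mod 1483 = 1235
498·1235 = 615030 ≡ 1068 (mod 1483)
1182 ≠ 1068, so verification fails.

no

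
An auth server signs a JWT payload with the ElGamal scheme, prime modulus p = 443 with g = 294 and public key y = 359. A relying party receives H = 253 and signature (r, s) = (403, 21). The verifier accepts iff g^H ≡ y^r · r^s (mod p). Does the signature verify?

Left side g^H mod p:
294^2 = 86436 ≡ 51
294^4 ≡ 51^2 = 2601 ≡ 386
294^8 ≡ 386^2 = 148996 ≡ 148
294^16 ≡ 148^2 = 21904 ≡ 197
294^32 ≡ 197^2 = 38809 ≡ 268
294^64 ≡ 268^2 = 71824 ≡ 58
294^128 ≡ 58^2 = 3364 ≡ 263
253 = 128 + 64 + 32 + 16 + 8 + 4 + 1, so 294^253 ≡ 263·58·268·197·148·386·294 ≡ 175 (mod 443)
Right side y^r · r^s mod p:
359^2 = 128881 ≡ 411
359^4 ≡ 411^2 = 168921 ≡ 138
359^8 ≡ 138^2 = 19044 ≡ 438
359^16 ≡ 438^2 = 191844 ≡ 25
359^32 ≡ 25^2 = 625 ≡ 182
359^64 ≡ 182^2 = 33124 ≡ 342
359^128 ≡ 342^2 = 116964 ≡ 12
359^256 ≡ 12^2 = 144
403 = 256 + 128 + 16 + 2 + 1, so 359^403 ≡ 144·12·25·411·359 ≡ 225 (mod 443)
403^2 = 162409 ≡ 271
403^4 ≡ 271^2 = 73441 ≡ 346
403^8 ≡ 346^2 = 119716 ≡ 106
403^16 ≡ 106^2 = 11236 ≡ 161
21 = 16 + 4 + 1, so 403^21 ≡ 161·346·403 ≡ 50 (mod 443)
225·50 = 11250 ≡ 175 (mod 443)
175 ≡ 175 (mod 443), so the signature is genuine.

verifies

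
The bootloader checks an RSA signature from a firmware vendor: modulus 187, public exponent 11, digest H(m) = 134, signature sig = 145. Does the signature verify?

verifies

Squares mod 187: sig^1≡145, sig^2≡81, sig^4≡16, sig^8≡69
11 = 8 + 2 + 1, so sig^11 ≡ 69·81·145 ≡ 134 (mod 187)
Since 134 equals the digest 134, verification succeeds.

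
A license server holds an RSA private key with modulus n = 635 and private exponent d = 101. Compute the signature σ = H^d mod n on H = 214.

279

H^2 ≡ 214^2 = 45796 ≡ 76
H^4 ≡ 76^2 = 5776 ≡ 61
H^8 ≡ 61^2 = 3721 ≡ 546
H^16 ≡ 546^2 = 298116 ≡ 301
H^32 ≡ 301^2 = 90601 ≡ 431
H^64 ≡ 431^2 = 185761 ≡ 341
101 = 64 + 32 + 4 + 1, so H^101 ≡ 341·431·61·214 ≡ 279 (mod 635)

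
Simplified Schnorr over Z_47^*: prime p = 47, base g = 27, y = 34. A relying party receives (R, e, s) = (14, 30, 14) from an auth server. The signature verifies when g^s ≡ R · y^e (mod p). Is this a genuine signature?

g^s mod p:
27^2 = 729 ≡ 24
27^4 ≡ 24^2 = 576 ≡ 12
27^8 ≡ 12^2 = 144 ≡ 3
14 = 8 + 4 + 2, so 27^14 ≡ 3·12·24 ≡ 18 (mod 47)
R · y^e mod p:
34^2 = 1156 ≡ 28
34^4 ≡ 28^2 = 784 ≡ 32
34^8 ≡ 32^2 = 1024 ≡ 37
34^16 ≡ 37^2 = 1369 ≡ 6
30 = 16 + 8 + 4 + 2, so 34^30 ≡ 6·37·32·28 ≡ 8 (mod 47)
14·8 = 112 ≡ 18 (mod 47)
18 ≡ 18 (mod 47); signature holds.

genuine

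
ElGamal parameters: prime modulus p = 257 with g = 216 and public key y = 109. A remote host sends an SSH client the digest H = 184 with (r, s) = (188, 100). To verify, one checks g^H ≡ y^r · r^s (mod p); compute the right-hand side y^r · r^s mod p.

Squares mod 257: 109^1≡109, 109^2≡59, 109^4≡140, 109^8≡68, 109^16≡255, 109^32≡4, 109^64≡16, 109^128≡256
188 = 128 + 32 + 16 + 8 + 4, so 109^188 ≡ 256·4·255·68·140 ≡ 88 (mod 257)
Squares mod 257: 188^1≡188, 188^2≡135, 188^4≡235, 188^8≡227, 188^16≡129, 188^32≡193, 188^64≡241
100 = 64 + 32 + 4, so 188^100 ≡ 241·193·235 ≡ 88 (mod 257)
y^r · r^s ≡ 88·88 = 7744 ≡ 34 (mod 257)

34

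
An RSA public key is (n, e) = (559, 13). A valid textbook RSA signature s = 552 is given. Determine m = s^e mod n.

Squares mod 559: s^1≡552, s^2≡49, s^4≡165, s^8≡393
13 = 8 + 4 + 1, so s^13 ≡ 393·165·552 ≡ 552 (mod 559)

552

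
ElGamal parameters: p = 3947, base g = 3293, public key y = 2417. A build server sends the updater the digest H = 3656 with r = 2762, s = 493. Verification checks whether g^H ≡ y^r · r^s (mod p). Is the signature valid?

invalid

Left side g^H mod p:
3293^2 = 10843849 ≡ 1440
3293^4 ≡ 1440^2 = 2073600 ≡ 1425
3293^8 ≡ 1425^2 = 2030625 ≡ 1867
3293^16 ≡ 1867^2 = 3485689 ≡ 488
3293^32 ≡ 488^2 = 238144 ≡ 1324
3293^64 ≡ 1324^2 = 1752976 ≡ 508
3293^128 ≡ 508^2 = 258064 ≡ 1509
3293^256 ≡ 1509^2 = 2277081 ≡ 3609
3293^512 ≡ 3609^2 = 13024881 ≡ 3728
3293^1024 ≡ 3728^2 = 13897984 ≡ 597
3293^2048 ≡ 597^2 = 356409 ≡ 1179
3656 = 2048 + 1024 + 512 + 64 + 8, so 3293^3656 ≡ 1179·597·3728·508·1867 ≡ 1169 (mod 3947)
Right side y^r · r^s mod p:
2417^2 = 5841889 ≡ 329
2417^4 ≡ 329^2 = 108241 ≡ 1672
2417^8 ≡ 1672^2 = 2795584 ≡ 1108
2417^16 ≡ 1108^2 = 1227664 ≡ 147
2417^32 ≡ 147^2 = 21609 ≡ 1874
2417^64 ≡ 1874^2 = 3511876 ≡ 2993
2417^128 ≡ 2993^2 = 8958049 ≡ 2306
2417^256 ≡ 2306^2 = 5317636 ≡ 1027
2417^512 ≡ 1027^2 = 1054729 ≡ 880
2417^1024 ≡ 880^2 = 774400 ≡ 788
2417^2048 ≡ 788^2 = 620944 ≡ 1265
2762 = 2048 + 512 + 128 + 64 + 8 + 2, so 2417^2762 ≡ 1265·880·2306·2993·1108·329 ≡ 1513 (mod 3947)
2762^2 = 7628644 ≡ 3040
2762^4 ≡ 3040^2 = 9241600 ≡ 1673
2762^8 ≡ 1673^2 = 2798929 ≡ 506
2762^16 ≡ 506^2 = 256036 ≡ 3428
2762^32 ≡ 3428^2 = 11751184 ≡ 965
2762^64 ≡ 965^2 = 931225 ≡ 3680
2762^128 ≡ 3680^2 = 13542400 ≡ 243
2762^256 ≡ 243^2 = 59049 ≡ 3791
493 = 256 + 128 + 64 + 32 + 8 + 4 + 1, so 2762^493 ≡ 3791·243·3680·965·506·1673·2762 ≡ 3921 (mod 3947)
1513·3921 = 5932473 ≡ 132 (mod 3947)
1169 ≠ 132, so verification fails.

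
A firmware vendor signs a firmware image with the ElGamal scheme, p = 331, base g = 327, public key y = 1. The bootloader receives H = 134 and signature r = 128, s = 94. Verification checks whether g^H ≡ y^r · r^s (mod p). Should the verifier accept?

Left side g^H mod p:
327^2 = 106929 ≡ 16
327^4 ≡ 16^2 = 256
327^8 ≡ 256^2 = 65536 ≡ 329
327^16 ≡ 329^2 = 108241 ≡ 4
327^32 ≡ 4^2 = 16
327^64 ≡ 16^2 = 256
327^128 ≡ 256^2 = 65536 ≡ 329
134 = 128 + 4 + 2, so 327^134 ≡ 329·256·16 ≡ 83 (mod 331)
Right side y^r · r^s mod p:
1^2 = 1
1^4 ≡ 1^2 = 1
1^8 ≡ 1^2 = 1
1^16 ≡ 1^2 = 1
1^32 ≡ 1^2 = 1
1^64 ≡ 1^2 = 1
1^128 ≡ 1^2 = 1
128^2 = 16384 ≡ 165
128^4 ≡ 165^2 = 27225 ≡ 83
128^8 ≡ 83^2 = 6889 ≡ 269
128^16 ≡ 269^2 = 72361 ≡ 203
128^32 ≡ 203^2 = 41209 ≡ 165
128^64 ≡ 165^2 = 27225 ≡ 83
94 = 64 + 16 + 8 + 4 + 2, so 128^94 ≡ 83·203·269·83·165 ≡ 83 (mod 331)
1·83 = 83 ≡ 83 (mod 331)
83 ≡ 83 (mod 331), so the signature is genuine.

accept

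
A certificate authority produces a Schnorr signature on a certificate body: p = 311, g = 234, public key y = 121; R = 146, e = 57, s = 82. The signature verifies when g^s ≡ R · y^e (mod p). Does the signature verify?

verifies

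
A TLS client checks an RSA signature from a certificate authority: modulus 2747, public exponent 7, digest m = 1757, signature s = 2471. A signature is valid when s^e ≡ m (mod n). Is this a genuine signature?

s^2 ≡ 2471^2 = 6105841 ≡ 2007
s^4 ≡ 2007^2 = 4028049 ≡ 947
7 = 4 + 2 + 1, so s^7 ≡ 947·2007·2471 ≡ 1757 (mod 2747)
s^7 mod 2747 = 1757 matches m.

genuine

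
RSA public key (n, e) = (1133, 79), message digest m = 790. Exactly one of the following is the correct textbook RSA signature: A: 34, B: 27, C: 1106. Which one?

B

Candidate A: 34^79 mod 1133 = 111
Candidate B: 27^79 mod 1133 = 790
  → matches m = 790
Candidate C: 1106^79 mod 1133 = 343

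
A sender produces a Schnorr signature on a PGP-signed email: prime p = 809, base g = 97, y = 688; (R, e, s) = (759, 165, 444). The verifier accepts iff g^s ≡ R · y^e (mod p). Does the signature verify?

g^s mod p:
Squares mod 809: 97^1≡97, 97^2≡510, 97^4≡411, 97^8≡649, 97^16≡521, 97^32≡426, 97^64≡260, 97^128≡453, 97^256≡532
444 = 256 + 128 + 32 + 16 + 8 + 4, so 97^444 ≡ 532·453·426·521·649·411 ≡ 605 (mod 809)
R · y^e mod p:
Squares mod 809: 688^1≡688, 688^2≡79, 688^4≡578, 688^8≡776, 688^16≡280, 688^32≡736, 688^64≡475, 688^128≡723
165 = 128 + 32 + 4 + 1, so 688^165 ≡ 723·736·578·688 ≡ 233 (mod 809)
759·233 = 176847 ≡ 485 (mod 809)
605 ≠ 485; the check fails.

does not verify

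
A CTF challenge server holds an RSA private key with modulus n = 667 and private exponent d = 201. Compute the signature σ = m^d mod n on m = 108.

m^2 ≡ 108^2 = 11664 ≡ 325
m^4 ≡ 325^2 = 105625 ≡ 239
m^8 ≡ 239^2 = 57121 ≡ 426
m^16 ≡ 426^2 = 181476 ≡ 52
m^32 ≡ 52^2 = 2704 ≡ 36
m^64 ≡ 36^2 = 1296 ≡ 629
m^128 ≡ 629^2 = 395641 ≡ 110
201 = 128 + 64 + 8 + 1, so m^201 ≡ 110·629·426·108 ≡ 2 (mod 667)

2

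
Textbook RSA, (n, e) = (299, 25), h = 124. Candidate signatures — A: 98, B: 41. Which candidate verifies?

Candidate A: 98^2 = 9604 ≡ 36; 98^4 ≡ 36^2 = 1296 ≡ 100; 98^8 ≡ 100^2 = 10000 ≡ 133; 98^16 ≡ 133^2 = 17689 ≡ 48; 25 = 16 + 8 + 1, so 98^25 ≡ 48·133·98 ≡ 124 (mod 299)
  → matches h = 124
Candidate B: 41^2 = 1681 ≡ 186; 41^4 ≡ 186^2 = 34596 ≡ 211; 41^8 ≡ 211^2 = 44521 ≡ 269; 41^16 ≡ 269^2 = 72361 ≡ 3; 25 = 16 + 8 + 1, so 41^25 ≡ 3·269·41 ≡ 197 (mod 299)

A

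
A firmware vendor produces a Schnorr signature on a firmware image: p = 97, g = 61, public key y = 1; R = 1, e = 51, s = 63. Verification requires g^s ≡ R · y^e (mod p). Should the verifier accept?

accept

g^s mod p:
Squares mod 97: 61^1≡61, 61^2≡35, 61^4≡61, 61^8≡35, 61^16≡61, 61^32≡35
63 = 32 + 16 + 8 + 4 + 2 + 1, so 61^63 ≡ 35·61·35·61·35·61 ≡ 1 (mod 97)
R · y^e mod p:
Squares mod 97: 1^1≡1, 1^2≡1, 1^4≡1, 1^8≡1, 1^16≡1, 1^32≡1
51 = 32 + 16 + 2 + 1, so 1^51 ≡ 1·1·1·1 ≡ 1 (mod 97)
1·1 = 1 ≡ 1 (mod 97)
1 ≡ 1 (mod 97); signature holds.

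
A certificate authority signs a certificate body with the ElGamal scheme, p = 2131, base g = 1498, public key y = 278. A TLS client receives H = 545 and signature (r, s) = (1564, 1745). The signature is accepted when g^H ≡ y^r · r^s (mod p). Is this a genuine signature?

Left side g^H mod p:
1498^545 mod 2131 = 1610
Right side y^r · r^s mod p:
278^1564 mod 2131 = 568
1564^1745 mod 2131 = 1421
568·1421 = 807128 ≡ 1610 (mod 2131)
1610 ≡ 1610 (mod 2131), so the signature is genuine.

genuine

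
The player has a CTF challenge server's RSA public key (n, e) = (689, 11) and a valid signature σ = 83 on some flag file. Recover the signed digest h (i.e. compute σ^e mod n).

606

Squares mod 689: σ^1≡83, σ^2≡688, σ^4≡1, σ^8≡1
11 = 8 + 2 + 1, so σ^11 ≡ 1·688·83 ≡ 606 (mod 689)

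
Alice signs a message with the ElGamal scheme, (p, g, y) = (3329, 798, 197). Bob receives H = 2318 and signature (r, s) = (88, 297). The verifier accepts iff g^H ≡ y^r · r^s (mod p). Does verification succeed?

Left side g^H mod p:
798^2 = 636804 ≡ 965
798^4 ≡ 965^2 = 931225 ≡ 2434
798^8 ≡ 2434^2 = 5924356 ≡ 2065
798^16 ≡ 2065^2 = 4264225 ≡ 3105
798^32 ≡ 3105^2 = 9641025 ≡ 241
798^64 ≡ 241^2 = 58081 ≡ 1488
798^128 ≡ 1488^2 = 2214144 ≡ 359
798^256 ≡ 359^2 = 128881 ≡ 2379
798^512 ≡ 2379^2 = 5659641 ≡ 341
798^1024 ≡ 341^2 = 116281 ≡ 3095
798^2048 ≡ 3095^2 = 9579025 ≡ 1492
2318 = 2048 + 256 + 8 + 4 + 2, so 798^2318 ≡ 1492·2379·2065·2434·965 ≡ 201 (mod 3329)
Right side y^r · r^s mod p:
197^2 = 38809 ≡ 2190
197^4 ≡ 2190^2 = 4796100 ≡ 2340
197^8 ≡ 2340^2 = 5475600 ≡ 2724
197^16 ≡ 2724^2 = 7420176 ≡ 3164
197^32 ≡ 3164^2 = 10010896 ≡ 593
197^64 ≡ 593^2 = 351649 ≡ 2104
88 = 64 + 16 + 8, so 197^88 ≡ 2104·3164·2724 ≡ 1861 (mod 3329)
88^2 = 7744 ≡ 1086
88^4 ≡ 1086^2 = 1179396 ≡ 930
88^8 ≡ 930^2 = 864900 ≡ 2689
88^16 ≡ 2689^2 = 7230721 ≡ 133
88^32 ≡ 133^2 = 17689 ≡ 1044
88^64 ≡ 1044^2 = 1089936 ≡ 1353
88^128 ≡ 1353^2 = 1830609 ≡ 2988
88^256 ≡ 2988^2 = 8928144 ≡ 3095
297 = 256 + 32 + 8 + 1, so 88^297 ≡ 3095·1044·2689·88 ≡ 378 (mod 3329)
1861·378 = 703458 ≡ 1039 (mod 3329)
201 ≠ 1039, so verification fails.

fails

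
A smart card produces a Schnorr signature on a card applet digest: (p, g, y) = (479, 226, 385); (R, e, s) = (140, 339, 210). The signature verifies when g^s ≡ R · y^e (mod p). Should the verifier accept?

reject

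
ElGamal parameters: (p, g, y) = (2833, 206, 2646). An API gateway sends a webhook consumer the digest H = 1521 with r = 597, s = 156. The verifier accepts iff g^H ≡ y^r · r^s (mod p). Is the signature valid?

Left side g^H mod p:
206^2 = 42436 ≡ 2774
206^4 ≡ 2774^2 = 7695076 ≡ 648
206^8 ≡ 648^2 = 419904 ≡ 620
206^16 ≡ 620^2 = 384400 ≡ 1945
206^32 ≡ 1945^2 = 3783025 ≡ 970
206^64 ≡ 970^2 = 940900 ≡ 344
206^128 ≡ 344^2 = 118336 ≡ 2183
206^256 ≡ 2183^2 = 4765489 ≡ 383
206^512 ≡ 383^2 = 146689 ≡ 2206
206^1024 ≡ 2206^2 = 4866436 ≡ 2175
1521 = 1024 + 256 + 128 + 64 + 32 + 16 + 1, so 206^1521 ≡ 2175·383·2183·344·970·1945·206 ≡ 193 (mod 2833)
Right side y^r · r^s mod p:
2646^2 = 7001316 ≡ 973
2646^4 ≡ 973^2 = 946729 ≡ 507
2646^8 ≡ 507^2 = 257049 ≡ 2079
2646^16 ≡ 2079^2 = 4322241 ≡ 1916
2646^32 ≡ 1916^2 = 3671056 ≡ 2321
2646^64 ≡ 2321^2 = 5387041 ≡ 1508
2646^128 ≡ 1508^2 = 2274064 ≡ 1998
2646^256 ≡ 1998^2 = 3992004 ≡ 307
2646^512 ≡ 307^2 = 94249 ≡ 760
597 = 512 + 64 + 16 + 4 + 1, so 2646^597 ≡ 760·1508·1916·507·2646 ≡ 755 (mod 2833)
597^2 = 356409 ≡ 2284
597^4 ≡ 2284^2 = 5216656 ≡ 1103
597^8 ≡ 1103^2 = 1216609 ≡ 1252
597^16 ≡ 1252^2 = 1567504 ≡ 855
597^32 ≡ 855^2 = 731025 ≡ 111
597^64 ≡ 111^2 = 12321 ≡ 989
597^128 ≡ 989^2 = 978121 ≡ 736
156 = 128 + 16 + 8 + 4, so 597^156 ≡ 736·855·1252·1103 ≡ 1610 (mod 2833)
755·1610 = 1215550 ≡ 193 (mod 2833)
193 ≡ 193 (mod 2833), so the signature is genuine.

valid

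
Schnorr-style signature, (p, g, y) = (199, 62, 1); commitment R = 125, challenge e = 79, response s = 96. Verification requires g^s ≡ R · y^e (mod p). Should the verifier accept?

g^s mod p:
62^96 mod 199 = 121
R · y^e mod p:
1^79 mod 199 = 1
125·1 = 125 ≡ 125 (mod 199)
121 ≠ 125; the check fails.

reject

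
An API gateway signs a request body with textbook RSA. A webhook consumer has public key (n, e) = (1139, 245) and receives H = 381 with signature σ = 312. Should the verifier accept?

accept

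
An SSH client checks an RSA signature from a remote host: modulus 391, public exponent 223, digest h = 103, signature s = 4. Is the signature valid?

invalid

s^223 mod 391 = 64
64 ≠ 103, so verification fails.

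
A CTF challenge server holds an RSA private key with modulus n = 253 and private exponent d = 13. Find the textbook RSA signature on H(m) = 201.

(H(m))^2 ≡ 201^2 = 40401 ≡ 174
(H(m))^4 ≡ 174^2 = 30276 ≡ 169
(H(m))^8 ≡ 169^2 = 28561 ≡ 225
13 = 8 + 4 + 1, so (H(m))^13 ≡ 225·169·201 ≡ 148 (mod 253)

148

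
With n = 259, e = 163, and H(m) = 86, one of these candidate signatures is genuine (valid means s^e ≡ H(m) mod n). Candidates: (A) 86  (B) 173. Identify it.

A

Candidate A: Squares mod 259: 86^1≡86, 86^2≡144, 86^4≡16, 86^8≡256, 86^16≡9, 86^32≡81, 86^64≡86, 86^128≡144; 163 = 128 + 32 + 2 + 1, so 86^163 ≡ 144·81·144·86 ≡ 86 (mod 259)
  → matches H(m) = 86
Candidate B: Squares mod 259: 173^1≡173, 173^2≡144, 173^4≡16, 173^8≡256, 173^16≡9, 173^32≡81, 173^64≡86, 173^128≡144; 163 = 128 + 32 + 2 + 1, so 173^163 ≡ 144·81·144·173 ≡ 173 (mod 259)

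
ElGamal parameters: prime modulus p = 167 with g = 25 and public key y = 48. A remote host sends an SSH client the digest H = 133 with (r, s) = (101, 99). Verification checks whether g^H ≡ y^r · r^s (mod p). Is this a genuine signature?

forged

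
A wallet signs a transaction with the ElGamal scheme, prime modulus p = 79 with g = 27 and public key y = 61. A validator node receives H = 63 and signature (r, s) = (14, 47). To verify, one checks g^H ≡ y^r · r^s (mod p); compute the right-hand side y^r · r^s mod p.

57

Squares mod 79: 61^1≡61, 61^2≡8, 61^4≡64, 61^8≡67
14 = 8 + 4 + 2, so 61^14 ≡ 67·64·8 ≡ 18 (mod 79)
Squares mod 79: 14^1≡14, 14^2≡38, 14^4≡22, 14^8≡10, 14^16≡21, 14^32≡46
47 = 32 + 8 + 4 + 2 + 1, so 14^47 ≡ 46·10·22·38·14 ≡ 69 (mod 79)
y^r · r^s ≡ 18·69 = 1242 ≡ 57 (mod 79)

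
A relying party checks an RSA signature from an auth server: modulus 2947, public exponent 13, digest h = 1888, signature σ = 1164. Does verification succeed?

fails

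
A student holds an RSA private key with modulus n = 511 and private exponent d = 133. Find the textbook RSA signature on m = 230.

496

m^2 ≡ 230^2 = 52900 ≡ 267
m^4 ≡ 267^2 = 71289 ≡ 260
m^8 ≡ 260^2 = 67600 ≡ 148
m^16 ≡ 148^2 = 21904 ≡ 442
m^32 ≡ 442^2 = 195364 ≡ 162
m^64 ≡ 162^2 = 26244 ≡ 183
m^128 ≡ 183^2 = 33489 ≡ 274
133 = 128 + 4 + 1, so m^133 ≡ 274·260·230 ≡ 496 (mod 511)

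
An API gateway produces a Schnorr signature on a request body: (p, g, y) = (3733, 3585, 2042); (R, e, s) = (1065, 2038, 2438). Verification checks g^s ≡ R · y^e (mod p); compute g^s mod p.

Squares mod 3733: 3585^1≡3585, 3585^2≡3239, 3585^4≡1391, 3585^8≡1187, 3585^16≡1628, 3585^32≡3687, 3585^64≡2116, 3585^128≡1589, 3585^256≡1413, 3585^512≡3147, 3585^1024≡3693, 3585^2048≡1600
2438 = 2048 + 256 + 128 + 4 + 2, so 3585^2438 ≡ 1600·1413·1589·1391·3239 ≡ 2541 (mod 3733)

2541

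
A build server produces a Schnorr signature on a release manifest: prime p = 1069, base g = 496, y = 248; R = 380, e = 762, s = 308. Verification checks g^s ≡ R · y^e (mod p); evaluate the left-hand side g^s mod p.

711

496^308 mod 1069 = 711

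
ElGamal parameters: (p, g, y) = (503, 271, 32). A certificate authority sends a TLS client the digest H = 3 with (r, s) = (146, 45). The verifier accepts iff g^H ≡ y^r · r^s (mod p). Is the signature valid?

Left side g^H mod p:
271^2 = 73441 ≡ 3
3 = 2 + 1, so 271^3 ≡ 3·271 ≡ 310 (mod 503)
Right side y^r · r^s mod p:
32^2 = 1024 ≡ 18
32^4 ≡ 18^2 = 324
32^8 ≡ 324^2 = 104976 ≡ 352
32^16 ≡ 352^2 = 123904 ≡ 166
32^32 ≡ 166^2 = 27556 ≡ 394
32^64 ≡ 394^2 = 155236 ≡ 312
32^128 ≡ 312^2 = 97344 ≡ 265
146 = 128 + 16 + 2, so 32^146 ≡ 265·166·18 ≡ 98 (mod 503)
146^2 = 21316 ≡ 190
146^4 ≡ 190^2 = 36100 ≡ 387
146^8 ≡ 387^2 = 149769 ≡ 378
146^16 ≡ 378^2 = 142884 ≡ 32
146^32 ≡ 32^2 = 1024 ≡ 18
45 = 32 + 8 + 4 + 1, so 146^45 ≡ 18·378·387·146 ≡ 229 (mod 503)
98·229 = 22442 ≡ 310 (mod 503)
310 ≡ 310 (mod 503), so the signature is genuine.

valid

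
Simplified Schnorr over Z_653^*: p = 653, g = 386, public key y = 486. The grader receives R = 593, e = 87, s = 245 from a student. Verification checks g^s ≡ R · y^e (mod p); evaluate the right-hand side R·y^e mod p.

Squares mod 653: 486^1≡486, 486^2≡463, 486^4≡185, 486^8≡269, 486^16≡531, 486^32≡518, 486^64≡594
87 = 64 + 16 + 4 + 2 + 1, so 486^87 ≡ 594·531·185·463·486 ≡ 230 (mod 653)
R · y^e ≡ 593·230 = 136390 ≡ 566 (mod 653)

566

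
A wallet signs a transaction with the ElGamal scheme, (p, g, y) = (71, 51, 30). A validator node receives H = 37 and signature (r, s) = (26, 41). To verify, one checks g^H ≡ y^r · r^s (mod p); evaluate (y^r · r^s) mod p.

30^2 = 900 ≡ 48
30^4 ≡ 48^2 = 2304 ≡ 32
30^8 ≡ 32^2 = 1024 ≡ 30
30^16 ≡ 30^2 = 900 ≡ 48
26 = 16 + 8 + 2, so 30^26 ≡ 48·30·48 ≡ 37 (mod 71)
26^2 = 676 ≡ 37
26^4 ≡ 37^2 = 1369 ≡ 20
26^8 ≡ 20^2 = 400 ≡ 45
26^16 ≡ 45^2 = 2025 ≡ 37
26^32 ≡ 37^2 = 1369 ≡ 20
41 = 32 + 8 + 1, so 26^41 ≡ 20·45·26 ≡ 41 (mod 71)
y^r · r^s ≡ 37·41 = 1517 ≡ 26 (mod 71)

26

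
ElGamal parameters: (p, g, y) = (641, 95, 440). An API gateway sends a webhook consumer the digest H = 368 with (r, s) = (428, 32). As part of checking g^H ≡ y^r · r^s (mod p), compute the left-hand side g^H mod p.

44

Squares mod 641: 95^1≡95, 95^2≡51, 95^4≡37, 95^8≡87, 95^16≡518, 95^32≡386, 95^64≡284, 95^128≡531, 95^256≡562
368 = 256 + 64 + 32 + 16, so 95^368 ≡ 562·284·386·518 ≡ 44 (mod 641)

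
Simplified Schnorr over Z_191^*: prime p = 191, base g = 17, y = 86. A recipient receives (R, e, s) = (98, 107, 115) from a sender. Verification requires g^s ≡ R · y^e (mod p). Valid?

g^s mod p:
17^2 = 289 ≡ 98
17^4 ≡ 98^2 = 9604 ≡ 54
17^8 ≡ 54^2 = 2916 ≡ 51
17^16 ≡ 51^2 = 2601 ≡ 118
17^32 ≡ 118^2 = 13924 ≡ 172
17^64 ≡ 172^2 = 29584 ≡ 170
115 = 64 + 32 + 16 + 2 + 1, so 17^115 ≡ 170·172·118·98·17 ≡ 69 (mod 191)
R · y^e mod p:
86^2 = 7396 ≡ 138
86^4 ≡ 138^2 = 19044 ≡ 135
86^8 ≡ 135^2 = 18225 ≡ 80
86^16 ≡ 80^2 = 6400 ≡ 97
86^32 ≡ 97^2 = 9409 ≡ 50
86^64 ≡ 50^2 = 2500 ≡ 17
107 = 64 + 32 + 8 + 2 + 1, so 86^107 ≡ 17·50·80·138·86 ≡ 104 (mod 191)
98·104 = 10192 ≡ 69 (mod 191)
69 ≡ 69 (mod 191); signature holds.

yes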